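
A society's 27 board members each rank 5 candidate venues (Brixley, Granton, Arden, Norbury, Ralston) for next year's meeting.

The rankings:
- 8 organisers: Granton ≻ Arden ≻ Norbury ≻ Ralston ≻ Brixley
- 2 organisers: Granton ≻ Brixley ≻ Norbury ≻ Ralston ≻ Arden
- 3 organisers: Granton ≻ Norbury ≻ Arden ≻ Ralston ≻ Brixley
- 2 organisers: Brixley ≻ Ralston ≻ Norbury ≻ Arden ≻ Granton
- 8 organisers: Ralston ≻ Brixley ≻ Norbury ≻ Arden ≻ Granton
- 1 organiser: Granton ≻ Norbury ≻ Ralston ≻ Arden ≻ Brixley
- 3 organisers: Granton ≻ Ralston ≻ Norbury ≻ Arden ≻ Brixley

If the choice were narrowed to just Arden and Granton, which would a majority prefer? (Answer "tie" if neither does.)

Ballots ranking Arden above Granton: 2 + 8 = 10.
Ballots ranking Granton above Arden: 27 − 10 = 17.
Granton wins the head-to-head 17–10.

Granton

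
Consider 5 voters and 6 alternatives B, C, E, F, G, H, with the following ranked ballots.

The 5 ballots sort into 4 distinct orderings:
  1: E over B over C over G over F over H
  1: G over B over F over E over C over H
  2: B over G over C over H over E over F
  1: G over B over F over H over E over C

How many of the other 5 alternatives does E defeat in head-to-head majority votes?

E against each rival (5 voters):
E–B: B 4–1.
E–C: E 3–2.
E vs F: 1+2 = 3 for E, 2 for F — E by 3–2.
E vs G: E preferred on 1 ballot; G wins 4–1.
E–H: H 3–2.
E beats C, F; loses to B, G, H — 2 pairwise wins.

2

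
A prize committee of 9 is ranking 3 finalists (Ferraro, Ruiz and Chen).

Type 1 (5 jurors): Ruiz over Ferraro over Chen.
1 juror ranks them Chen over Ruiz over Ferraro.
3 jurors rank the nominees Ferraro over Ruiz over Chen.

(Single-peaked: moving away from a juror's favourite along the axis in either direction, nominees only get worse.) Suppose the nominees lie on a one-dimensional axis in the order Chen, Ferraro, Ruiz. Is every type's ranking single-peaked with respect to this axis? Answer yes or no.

Axis positions: Chen=1, Ferraro=2, Ruiz=3.
Type 1 (peak Ruiz at position 3): ranking walks positions 3-2-1, expanding outward from the peak — single-peaked.
Type 2: ranking walks positions 1-3-2; Ruiz is ranked above Ferraro even though Ferraro lies between Ruiz and the peak Chen on the axis — preferences dip and rise again. Not single-peaked.
Type 3 (peak Ferraro at position 2): ranking walks positions 2-3-1, expanding outward from the peak — single-peaked.
Type 2 violates single-peakedness, so the profile is not single-peaked on this axis.

no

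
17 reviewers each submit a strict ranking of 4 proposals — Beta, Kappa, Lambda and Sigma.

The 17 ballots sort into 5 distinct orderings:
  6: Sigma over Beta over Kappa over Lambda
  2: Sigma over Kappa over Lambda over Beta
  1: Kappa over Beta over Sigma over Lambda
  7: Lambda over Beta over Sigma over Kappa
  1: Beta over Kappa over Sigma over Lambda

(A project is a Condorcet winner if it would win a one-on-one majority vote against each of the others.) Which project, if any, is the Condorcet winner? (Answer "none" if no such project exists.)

Head-to-head results (17 reviewers):
Beta vs Kappa: Beta is ranked higher on 6+7+1 = 14 ballots, Kappa on 3. Beta wins 14–3.
Beta vs Lambda: 8 to 9, Lambda.
Beta vs Sigma: Beta wins 9–8.
Kappa vs Lambda: Kappa is ranked higher on 6+2+1+1 = 10 ballots, Lambda on 7. Kappa wins 10–7.
Kappa vs Sigma: Kappa preferred on 1+1 = 2 ballots; Sigma wins 15–2.
Lambda–Sigma: Sigma 10–7.
Every project loses at least once (Beta loses to Lambda; Kappa loses to Beta; Lambda loses to Kappa; Sigma loses to Beta). The majority relation contains the cycle Beta beats Kappa beats Lambda beats Beta, so there is no Condorcet winner.

none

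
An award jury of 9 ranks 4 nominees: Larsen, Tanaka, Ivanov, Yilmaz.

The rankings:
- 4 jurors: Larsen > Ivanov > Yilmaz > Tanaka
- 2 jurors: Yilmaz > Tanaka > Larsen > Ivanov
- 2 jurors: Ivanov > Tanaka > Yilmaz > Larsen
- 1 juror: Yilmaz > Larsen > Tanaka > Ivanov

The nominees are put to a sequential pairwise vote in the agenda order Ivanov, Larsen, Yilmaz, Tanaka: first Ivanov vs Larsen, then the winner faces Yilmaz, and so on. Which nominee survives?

Round 1: Ivanov vs Larsen — 2–7, Larsen advances.
Round 2: Larsen vs Yilmaz — 4–5, Yilmaz advances.
Round 3: Yilmaz vs Tanaka — 7–2, Yilmaz advances.
The agenda winner is Yilmaz.

Yilmaz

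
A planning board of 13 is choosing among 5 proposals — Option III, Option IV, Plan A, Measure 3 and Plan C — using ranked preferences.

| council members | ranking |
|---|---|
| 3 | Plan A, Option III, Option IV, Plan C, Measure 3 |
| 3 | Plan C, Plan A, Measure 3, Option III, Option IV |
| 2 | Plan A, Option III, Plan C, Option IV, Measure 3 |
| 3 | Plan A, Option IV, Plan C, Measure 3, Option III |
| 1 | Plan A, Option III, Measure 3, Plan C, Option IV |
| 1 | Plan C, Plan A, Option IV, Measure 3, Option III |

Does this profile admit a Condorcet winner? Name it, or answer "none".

Pairwise majorities:
Option III vs Option IV: Option III, 9–4.
Option III vs Plan A: Plan A, 13–0.
Option III–Measure 3: Measure 3 7–6.
Option III vs Plan C: Plan C, 7–6.
Option IV vs Plan A: Plan A wins 13–0.
Option IV–Measure 3: Option IV 9–4.
Option IV–Plan C: Plan C 7–6.
Plan A vs Measure 3: Plan A wins 13–0.
Plan A vs Plan C: Plan A wins 9–4.
Measure 3–Plan C: Plan C 12–1.
Only Plan A has no losses; Plan A is the Condorcet winner.

Plan A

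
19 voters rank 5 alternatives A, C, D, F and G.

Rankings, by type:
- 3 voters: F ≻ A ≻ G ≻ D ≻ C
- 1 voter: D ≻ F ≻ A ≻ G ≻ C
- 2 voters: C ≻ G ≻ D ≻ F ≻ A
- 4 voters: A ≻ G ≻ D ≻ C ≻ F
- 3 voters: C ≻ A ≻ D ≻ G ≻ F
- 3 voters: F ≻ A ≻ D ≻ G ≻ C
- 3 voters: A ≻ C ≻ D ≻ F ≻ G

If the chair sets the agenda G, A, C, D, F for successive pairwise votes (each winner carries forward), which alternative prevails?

A

Round 1: G vs A — 2–17, A advances.
Round 2: A vs C — 14–5, A advances.
Round 3: A vs D — 16–3, A advances.
Round 4: A vs F — 10–9, A advances.
The agenda winner is A.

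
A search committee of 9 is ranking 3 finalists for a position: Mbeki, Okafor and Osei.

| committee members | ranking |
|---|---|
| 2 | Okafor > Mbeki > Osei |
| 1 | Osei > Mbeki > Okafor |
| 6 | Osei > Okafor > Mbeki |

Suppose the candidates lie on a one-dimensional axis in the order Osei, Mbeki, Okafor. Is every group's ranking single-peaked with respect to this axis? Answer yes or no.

no

Axis positions: Osei=1, Mbeki=2, Okafor=3.
Group 1 (peak Okafor at position 3): ranking walks positions 3-2-1, expanding outward from the peak — single-peaked.
Group 2 (peak Osei at position 1): ranking walks positions 1-2-3, expanding outward from the peak — single-peaked.
Group 3: ranking walks positions 1-3-2; Okafor is ranked above Mbeki even though Mbeki lies between Okafor and the peak Osei on the axis — preferences dip and rise again. Not single-peaked.
Group 3 violates single-peakedness, so the profile is not single-peaked on this axis.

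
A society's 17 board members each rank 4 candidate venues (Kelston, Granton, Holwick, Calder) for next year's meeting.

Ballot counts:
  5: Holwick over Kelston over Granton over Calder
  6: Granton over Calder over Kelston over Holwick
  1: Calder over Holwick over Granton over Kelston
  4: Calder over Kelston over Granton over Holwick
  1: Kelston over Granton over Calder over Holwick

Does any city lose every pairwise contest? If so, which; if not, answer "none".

Holwick

Head-to-head results (17 organisers):
Kelston vs Granton: 5+4+1 = 10 for Kelston, 7 for Granton — Kelston by 10–7.
Kelston vs Holwick: Kelston is ranked higher on 6+4+1 = 11 ballots, Holwick on 6. Kelston wins 11–6.
Kelston vs Calder: 5+1 = 6 for Kelston, 11 for Calder — Calder by 11–6.
Granton vs Holwick: Granton is ranked higher on 6+4+1 = 11 ballots, Holwick on 6. Granton wins 11–6.
Granton vs Calder: Granton wins 12–5.
Holwick–Calder: Calder 12–5.
Only Holwick has no wins; Holwick is the Condorcet loser.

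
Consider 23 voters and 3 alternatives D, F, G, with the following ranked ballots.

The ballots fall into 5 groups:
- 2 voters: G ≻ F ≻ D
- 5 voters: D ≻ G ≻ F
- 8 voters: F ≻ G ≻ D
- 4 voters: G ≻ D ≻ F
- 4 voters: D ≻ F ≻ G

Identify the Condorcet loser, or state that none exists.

none

Pairwise majorities:
D vs F: D wins 13–10.
D vs G: G wins 14–9.
F vs G: 12 to 11, F.
Each alternative has at least one pairwise win (D beats F; F beats G; G beats D) — no Condorcet loser.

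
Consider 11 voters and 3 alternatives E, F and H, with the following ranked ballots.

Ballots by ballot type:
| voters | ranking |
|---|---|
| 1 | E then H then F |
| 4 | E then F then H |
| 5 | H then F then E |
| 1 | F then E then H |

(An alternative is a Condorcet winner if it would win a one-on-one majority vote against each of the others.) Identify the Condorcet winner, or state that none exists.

Pairwise majorities:
E–F: F 6–5.
E vs H: E, 6–5.
F–H: H 6–5.
Each alternative drops at least one matchup (E loses to F; F loses to H; H loses to E); the cycle E beats H beats F beats E rules out a Condorcet winner.

none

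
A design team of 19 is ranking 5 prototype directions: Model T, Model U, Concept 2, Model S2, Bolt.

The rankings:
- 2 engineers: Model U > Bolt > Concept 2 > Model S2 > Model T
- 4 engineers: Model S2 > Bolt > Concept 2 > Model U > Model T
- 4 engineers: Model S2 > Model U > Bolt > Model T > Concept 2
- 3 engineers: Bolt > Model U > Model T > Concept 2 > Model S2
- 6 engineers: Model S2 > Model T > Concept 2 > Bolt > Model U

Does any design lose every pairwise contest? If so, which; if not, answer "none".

none

Head-to-head results (19 engineers):
Model T vs Model U: 6 to 13, Model U.
Model T vs Concept 2: Model T wins 13–6.
Model T vs Model S2: Model S2 wins 16–3.
Model T vs Bolt: 6 to 13, Bolt.
Model U–Concept 2: Concept 2 10–9.
Model U vs Model S2: Model S2 wins 14–5.
Model U vs Bolt: Bolt wins 13–6.
Concept 2–Model S2: Model S2 14–5.
Concept 2 vs Bolt: Bolt, 13–6.
Model S2 vs Bolt: 4+4+6 = 14 for Model S2, 5 for Bolt — Model S2 by 14–5.
Every design wins at least one matchup (Model T beats Concept 2; Model U beats Model T; Concept 2 beats Model U; Model S2 beats Model T; Bolt beats Model T), so there is no Condorcet loser.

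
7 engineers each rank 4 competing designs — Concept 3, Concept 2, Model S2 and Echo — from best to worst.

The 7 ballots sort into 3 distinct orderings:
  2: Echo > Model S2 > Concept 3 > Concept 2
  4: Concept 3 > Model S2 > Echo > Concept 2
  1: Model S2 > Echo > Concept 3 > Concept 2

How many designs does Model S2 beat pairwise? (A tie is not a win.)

2

Model S2 against each rival (7 engineers):
Model S2 vs Concept 3: Model S2 is ranked higher on 2+1 = 3 ballots, Concept 3 on 4. Concept 3 wins 4–3.
Model S2–Concept 2: Model S2 7–0.
Model S2–Echo: Model S2 5–2.
Model S2 beats Concept 2, Echo; loses to Concept 3 — 2 pairwise wins.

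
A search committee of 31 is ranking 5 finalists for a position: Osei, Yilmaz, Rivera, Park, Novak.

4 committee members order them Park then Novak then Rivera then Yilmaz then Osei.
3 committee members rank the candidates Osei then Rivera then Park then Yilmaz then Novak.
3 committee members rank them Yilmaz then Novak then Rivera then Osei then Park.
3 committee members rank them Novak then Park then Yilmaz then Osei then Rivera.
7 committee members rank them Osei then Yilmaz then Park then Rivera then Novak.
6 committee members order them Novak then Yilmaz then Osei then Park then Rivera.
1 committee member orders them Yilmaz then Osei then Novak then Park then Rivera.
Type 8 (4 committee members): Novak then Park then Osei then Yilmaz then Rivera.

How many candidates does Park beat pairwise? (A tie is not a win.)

1

Park against each rival (31 committee members):
Park vs Osei: Osei, 20–11.
Park vs Yilmaz: 14 to 17, Yilmaz.
Park vs Rivera: Park wins 25–6.
Park vs Novak: Park is ranked higher on 4+3+7 = 14 ballots, Novak on 17. Novak wins 17–14.
Park beats Rivera; loses to Osei, Yilmaz, Novak — 1 pairwise win.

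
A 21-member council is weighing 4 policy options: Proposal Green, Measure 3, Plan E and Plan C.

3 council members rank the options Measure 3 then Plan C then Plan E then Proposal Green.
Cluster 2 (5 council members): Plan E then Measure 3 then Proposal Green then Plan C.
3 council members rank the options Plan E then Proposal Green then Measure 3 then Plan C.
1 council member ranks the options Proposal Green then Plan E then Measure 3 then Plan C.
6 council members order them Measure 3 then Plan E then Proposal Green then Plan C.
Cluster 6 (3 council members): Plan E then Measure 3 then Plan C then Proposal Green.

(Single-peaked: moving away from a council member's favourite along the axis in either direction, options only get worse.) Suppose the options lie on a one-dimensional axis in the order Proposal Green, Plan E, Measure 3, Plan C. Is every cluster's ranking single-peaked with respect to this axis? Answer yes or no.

Axis positions: Proposal Green=1, Plan E=2, Measure 3=3, Plan C=4.
Cluster 1 (peak Measure 3 at position 3): ranking walks positions 3-4-2-1, expanding outward from the peak — single-peaked.
Cluster 2 (peak Plan E at position 2): ranking walks positions 2-3-1-4, expanding outward from the peak — single-peaked.
Cluster 3 (peak Plan E at position 2): ranking walks positions 2-1-3-4, expanding outward from the peak — single-peaked.
Cluster 4 (peak Proposal Green at position 1): ranking walks positions 1-2-3-4, expanding outward from the peak — single-peaked.
Cluster 5 (peak Measure 3 at position 3): ranking walks positions 3-2-1-4, expanding outward from the peak — single-peaked.
Cluster 6 (peak Plan E at position 2): ranking walks positions 2-3-4-1, expanding outward from the peak — single-peaked.
Every ranking is single-peaked on this axis.

yes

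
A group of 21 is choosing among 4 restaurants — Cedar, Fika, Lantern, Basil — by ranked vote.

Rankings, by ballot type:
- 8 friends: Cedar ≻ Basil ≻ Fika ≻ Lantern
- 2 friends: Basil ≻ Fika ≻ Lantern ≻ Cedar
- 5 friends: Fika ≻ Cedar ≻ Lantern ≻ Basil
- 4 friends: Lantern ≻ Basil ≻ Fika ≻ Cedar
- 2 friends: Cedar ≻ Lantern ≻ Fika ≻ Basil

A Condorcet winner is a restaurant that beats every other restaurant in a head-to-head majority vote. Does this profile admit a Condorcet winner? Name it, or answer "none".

none

Pairwise majorities:
Cedar–Fika: Fika 11–10.
Cedar vs Lantern: Cedar, 15–6.
Cedar vs Basil: Cedar, 15–6.
Fika vs Lantern: Fika, 15–6.
Fika vs Basil: Basil wins 14–7.
Lantern–Basil: Lantern 11–10.
Each restaurant drops at least one matchup (Cedar loses to Fika; Fika loses to Basil; Lantern loses to Cedar; Basil loses to Cedar); the cycle Cedar → Basil → Fika → Cedar rules out a Condorcet winner.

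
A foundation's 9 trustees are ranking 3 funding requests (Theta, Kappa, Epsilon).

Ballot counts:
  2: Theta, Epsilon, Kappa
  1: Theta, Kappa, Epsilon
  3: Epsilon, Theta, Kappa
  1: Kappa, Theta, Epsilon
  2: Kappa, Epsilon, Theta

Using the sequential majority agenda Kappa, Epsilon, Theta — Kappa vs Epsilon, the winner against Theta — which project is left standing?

Epsilon

Round 1: Kappa vs Epsilon — 4–5, Epsilon advances.
Round 2: Epsilon vs Theta — 5–4, Epsilon advances.
Epsilon survives the agenda.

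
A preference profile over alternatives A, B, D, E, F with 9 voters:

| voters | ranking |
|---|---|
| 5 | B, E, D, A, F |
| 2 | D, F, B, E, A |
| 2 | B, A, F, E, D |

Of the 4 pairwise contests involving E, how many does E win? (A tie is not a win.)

E against each rival (9 voters):
E vs A: 7 to 2, E.
E–B: B 9–0.
E–D: E 7–2.
E vs F: E, 5–4.
E beats A, D, F; loses to B — 3 pairwise wins.

3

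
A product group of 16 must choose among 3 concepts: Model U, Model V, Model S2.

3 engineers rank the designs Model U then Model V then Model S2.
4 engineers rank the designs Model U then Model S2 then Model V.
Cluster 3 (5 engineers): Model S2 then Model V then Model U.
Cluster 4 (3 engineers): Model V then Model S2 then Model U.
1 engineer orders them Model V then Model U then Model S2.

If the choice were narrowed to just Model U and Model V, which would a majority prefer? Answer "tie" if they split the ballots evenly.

Model V

Ballots ranking Model U above Model V: 3 + 4 = 7.
Ballots ranking Model V above Model U: 16 − 7 = 9.
Model V wins the head-to-head 9–7.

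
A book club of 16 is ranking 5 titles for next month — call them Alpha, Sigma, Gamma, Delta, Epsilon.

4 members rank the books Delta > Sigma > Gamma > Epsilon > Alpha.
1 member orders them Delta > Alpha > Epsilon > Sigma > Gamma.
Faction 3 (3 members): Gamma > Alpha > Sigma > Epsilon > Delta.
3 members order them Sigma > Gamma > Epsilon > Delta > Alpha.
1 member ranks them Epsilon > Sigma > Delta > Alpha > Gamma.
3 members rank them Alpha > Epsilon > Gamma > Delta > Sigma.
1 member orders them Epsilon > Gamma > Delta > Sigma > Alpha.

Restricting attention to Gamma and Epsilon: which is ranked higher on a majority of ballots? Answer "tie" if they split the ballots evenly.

Gamma

Ballots ranking Gamma above Epsilon: 4 + 3 + 3 = 10.
Ballots ranking Epsilon above Gamma: 16 − 10 = 6.
Gamma wins the head-to-head 10–6.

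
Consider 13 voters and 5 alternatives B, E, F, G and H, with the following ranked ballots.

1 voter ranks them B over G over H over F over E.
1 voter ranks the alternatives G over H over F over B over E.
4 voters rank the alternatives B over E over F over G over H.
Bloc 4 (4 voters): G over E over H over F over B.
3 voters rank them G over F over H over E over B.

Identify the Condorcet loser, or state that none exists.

B

Pairwise majorities:
B vs E: 6 to 7, E.
B vs F: F wins 8–5.
B vs G: 5 to 8, G.
B vs H: H, 8–5.
E vs F: 8 to 5, E.
E vs G: 4 for E, 9 for G — G by 9–4.
E vs H: E, 8–5.
F vs G: F preferred on 4 ballots; G wins 9–4.
F vs H: F is ranked higher on 4+3 = 7 ballots, H on 6. F wins 7–6.
G vs H: G preferred on 1+1+4+4+3 = 13 ballots; G wins 13–0.
Only B has no wins; B is the Condorcet loser.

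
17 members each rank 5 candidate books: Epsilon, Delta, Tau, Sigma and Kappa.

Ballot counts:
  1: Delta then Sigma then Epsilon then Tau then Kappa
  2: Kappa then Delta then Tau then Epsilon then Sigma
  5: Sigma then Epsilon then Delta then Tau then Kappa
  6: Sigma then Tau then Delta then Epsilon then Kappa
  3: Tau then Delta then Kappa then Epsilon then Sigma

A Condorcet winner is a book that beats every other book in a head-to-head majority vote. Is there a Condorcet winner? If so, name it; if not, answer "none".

Sigma

Check each pair by majority over 17 ballots:
Epsilon vs Delta: Epsilon is ranked higher on 5 ballots, Delta on 12. Delta wins 12–5.
Epsilon vs Tau: Tau, 11–6.
Epsilon vs Sigma: Epsilon is ranked higher on 2+3 = 5 ballots, Sigma on 12. Sigma wins 12–5.
Epsilon vs Kappa: Epsilon preferred on 1+5+6 = 12 ballots; Epsilon wins 12–5.
Delta vs Tau: Tau, 9–8.
Delta vs Sigma: Sigma, 11–6.
Delta vs Kappa: 1+5+6+3 = 15 for Delta, 2 for Kappa — Delta by 15–2.
Tau vs Sigma: Sigma, 12–5.
Tau vs Kappa: Tau wins 15–2.
Sigma vs Kappa: Sigma, 12–5.
Only Sigma has no losses; Sigma is the Condorcet winner.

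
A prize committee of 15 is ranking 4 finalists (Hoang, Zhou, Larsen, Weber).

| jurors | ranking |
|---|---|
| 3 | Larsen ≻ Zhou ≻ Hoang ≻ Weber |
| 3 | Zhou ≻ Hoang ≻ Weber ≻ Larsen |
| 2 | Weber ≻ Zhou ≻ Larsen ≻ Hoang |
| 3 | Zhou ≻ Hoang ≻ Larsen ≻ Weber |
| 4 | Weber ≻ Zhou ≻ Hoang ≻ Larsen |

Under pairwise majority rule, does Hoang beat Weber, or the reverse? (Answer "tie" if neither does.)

Ballots ranking Hoang above Weber: 3 + 3 + 3 = 9.
Ballots ranking Weber above Hoang: 15 − 9 = 6.
Hoang wins the head-to-head 9–6.

Hoang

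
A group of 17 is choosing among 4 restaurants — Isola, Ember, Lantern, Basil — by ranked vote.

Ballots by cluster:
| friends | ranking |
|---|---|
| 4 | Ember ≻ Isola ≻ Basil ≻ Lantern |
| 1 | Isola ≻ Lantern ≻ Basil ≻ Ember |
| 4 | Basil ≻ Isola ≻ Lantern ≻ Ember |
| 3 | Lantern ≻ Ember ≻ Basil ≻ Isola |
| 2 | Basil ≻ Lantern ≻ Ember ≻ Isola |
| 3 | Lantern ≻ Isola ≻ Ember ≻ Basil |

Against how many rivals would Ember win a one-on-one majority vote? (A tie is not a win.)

Ember against each rival (17 friends):
Ember vs Isola: 4+3+2 = 9 for Ember, 8 for Isola — Ember by 9–8.
Ember vs Lantern: 4 to 13, Lantern.
Ember vs Basil: 4+3+3 = 10 for Ember, 7 for Basil — Ember by 10–7.
Ember beats Isola, Basil; loses to Lantern — 2 pairwise wins.

2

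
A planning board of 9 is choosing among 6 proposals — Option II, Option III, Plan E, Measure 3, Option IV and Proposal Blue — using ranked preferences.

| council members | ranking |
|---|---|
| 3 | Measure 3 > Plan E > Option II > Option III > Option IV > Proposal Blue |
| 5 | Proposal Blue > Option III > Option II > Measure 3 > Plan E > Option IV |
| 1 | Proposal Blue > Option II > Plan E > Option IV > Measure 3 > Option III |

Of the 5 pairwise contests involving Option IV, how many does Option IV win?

0

Option IV against each rival (9 council members):
Option IV–Option II: Option II 9–0.
Option IV vs Option III: Option IV is ranked higher on 1 ballot, Option III on 8. Option III wins 8–1.
Option IV–Plan E: Plan E 9–0.
Option IV vs Measure 3: Measure 3, 8–1.
Option IV vs Proposal Blue: Option IV is ranked higher on 3 ballots, Proposal Blue on 6. Proposal Blue wins 6–3.
Option IV beats no one; loses to Option II, Option III, Plan E, Measure 3, Proposal Blue — 0 pairwise wins.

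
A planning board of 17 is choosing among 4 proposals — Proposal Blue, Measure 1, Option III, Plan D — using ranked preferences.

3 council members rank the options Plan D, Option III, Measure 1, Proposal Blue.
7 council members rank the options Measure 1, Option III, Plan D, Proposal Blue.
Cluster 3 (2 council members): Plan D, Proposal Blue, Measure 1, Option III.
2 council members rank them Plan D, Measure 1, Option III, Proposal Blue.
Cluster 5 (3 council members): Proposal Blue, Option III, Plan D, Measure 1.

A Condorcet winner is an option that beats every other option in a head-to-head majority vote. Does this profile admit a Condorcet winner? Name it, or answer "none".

none

Head-to-head results (17 council members):
Proposal Blue vs Measure 1: Measure 1, 12–5.
Proposal Blue vs Option III: Option III, 12–5.
Proposal Blue vs Plan D: Plan D wins 14–3.
Measure 1 vs Option III: Measure 1 wins 11–6.
Measure 1 vs Plan D: Plan D wins 10–7.
Option III vs Plan D: Option III wins 10–7.
Every option loses at least once (Proposal Blue loses to Measure 1; Measure 1 loses to Plan D; Option III loses to Measure 1; Plan D loses to Option III). The majority relation contains the cycle Measure 1 beats Option III beats Plan D beats Measure 1, so there is no Condorcet winner.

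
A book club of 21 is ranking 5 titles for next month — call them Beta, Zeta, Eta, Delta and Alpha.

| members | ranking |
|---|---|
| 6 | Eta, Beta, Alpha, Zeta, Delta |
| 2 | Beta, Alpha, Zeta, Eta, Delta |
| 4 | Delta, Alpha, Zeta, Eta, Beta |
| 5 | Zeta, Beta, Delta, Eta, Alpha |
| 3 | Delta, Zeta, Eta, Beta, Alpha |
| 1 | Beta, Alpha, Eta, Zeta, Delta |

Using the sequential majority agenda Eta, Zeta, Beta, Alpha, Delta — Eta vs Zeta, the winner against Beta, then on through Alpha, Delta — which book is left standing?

Round 1: Eta vs Zeta — 7–14, Zeta advances.
Round 2: Zeta vs Beta — 12–9, Zeta advances.
Round 3: Zeta vs Alpha — 8–13, Alpha advances.
Round 4: Alpha vs Delta — 9–12, Delta advances.
The agenda winner is Delta.

Delta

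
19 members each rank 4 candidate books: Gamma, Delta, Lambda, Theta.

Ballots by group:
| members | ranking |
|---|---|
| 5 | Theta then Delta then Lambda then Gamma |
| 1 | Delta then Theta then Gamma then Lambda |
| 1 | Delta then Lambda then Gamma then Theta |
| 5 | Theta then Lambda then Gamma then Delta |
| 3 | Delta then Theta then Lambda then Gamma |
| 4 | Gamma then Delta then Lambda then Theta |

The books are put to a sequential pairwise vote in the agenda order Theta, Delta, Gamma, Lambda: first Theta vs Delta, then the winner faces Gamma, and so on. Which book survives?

Round 1: Theta vs Delta — 10–9, Theta advances.
Round 2: Theta vs Gamma — 14–5, Theta advances.
Round 3: Theta vs Lambda — 14–5, Theta advances.
Theta survives the agenda.

Theta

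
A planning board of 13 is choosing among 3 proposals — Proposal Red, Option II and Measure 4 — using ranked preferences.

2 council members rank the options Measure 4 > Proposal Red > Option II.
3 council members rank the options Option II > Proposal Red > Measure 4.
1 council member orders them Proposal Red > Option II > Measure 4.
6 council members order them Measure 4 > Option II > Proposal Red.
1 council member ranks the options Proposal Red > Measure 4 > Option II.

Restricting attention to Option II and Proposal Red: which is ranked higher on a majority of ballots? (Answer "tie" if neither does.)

Ballots ranking Option II above Proposal Red: 3 + 6 = 9.
Ballots ranking Proposal Red above Option II: 13 − 9 = 4.
Option II wins the head-to-head 9–4.

Option II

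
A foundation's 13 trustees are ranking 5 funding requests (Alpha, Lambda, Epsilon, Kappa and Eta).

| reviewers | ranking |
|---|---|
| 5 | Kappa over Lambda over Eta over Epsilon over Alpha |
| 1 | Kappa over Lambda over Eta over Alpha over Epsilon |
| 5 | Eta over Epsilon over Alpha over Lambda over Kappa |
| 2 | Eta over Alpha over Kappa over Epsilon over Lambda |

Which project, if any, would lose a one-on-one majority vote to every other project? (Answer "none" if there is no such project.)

Lambda

Head-to-head results (13 reviewers):
Alpha–Lambda: Alpha 7–6.
Alpha–Epsilon: Epsilon 10–3.
Alpha vs Kappa: Alpha is ranked higher on 5+2 = 7 ballots, Kappa on 6. Alpha wins 7–6.
Alpha vs Eta: Eta, 13–0.
Lambda vs Epsilon: Epsilon, 7–6.
Lambda vs Kappa: Lambda is ranked higher on 5 ballots, Kappa on 8. Kappa wins 8–5.
Lambda vs Eta: Eta, 7–6.
Epsilon vs Kappa: Kappa, 8–5.
Epsilon vs Eta: Eta, 13–0.
Kappa vs Eta: Kappa preferred on 5+1 = 6 ballots; Eta wins 7–6.
Lambda loses to every other project — it is the Condorcet loser.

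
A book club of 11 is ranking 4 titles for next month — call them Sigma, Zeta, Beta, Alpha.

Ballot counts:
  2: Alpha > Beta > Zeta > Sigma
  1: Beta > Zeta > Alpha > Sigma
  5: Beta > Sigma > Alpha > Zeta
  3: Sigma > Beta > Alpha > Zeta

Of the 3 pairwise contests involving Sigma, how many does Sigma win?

Sigma against each rival (11 members):
Sigma–Zeta: Sigma 8–3.
Sigma vs Beta: Beta wins 8–3.
Sigma vs Alpha: Sigma wins 8–3.
Sigma beats Zeta, Alpha; loses to Beta — 2 pairwise wins.

2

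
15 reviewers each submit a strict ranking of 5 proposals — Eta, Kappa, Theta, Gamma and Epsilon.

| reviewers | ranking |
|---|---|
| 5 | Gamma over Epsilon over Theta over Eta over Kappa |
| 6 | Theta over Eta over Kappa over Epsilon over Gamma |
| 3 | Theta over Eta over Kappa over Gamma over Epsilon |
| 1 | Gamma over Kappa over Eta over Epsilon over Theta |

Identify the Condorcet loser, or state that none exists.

Epsilon

Pairwise majorities:
Eta vs Kappa: Eta is ranked higher on 5+6+3 = 14 ballots, Kappa on 1. Eta wins 14–1.
Eta vs Theta: Theta wins 14–1.
Eta vs Gamma: Eta wins 9–6.
Eta–Epsilon: Eta 10–5.
Kappa vs Theta: 1 for Kappa, 14 for Theta — Theta by 14–1.
Kappa vs Gamma: 9 to 6, Kappa.
Kappa vs Epsilon: Kappa preferred on 6+3+1 = 10 ballots; Kappa wins 10–5.
Theta vs Gamma: 6+3 = 9 for Theta, 6 for Gamma — Theta by 9–6.
Theta–Epsilon: Theta 9–6.
Gamma vs Epsilon: Gamma preferred on 5+3+1 = 9 ballots; Gamma wins 9–6.
Epsilon loses to every other project — it is the Condorcet loser.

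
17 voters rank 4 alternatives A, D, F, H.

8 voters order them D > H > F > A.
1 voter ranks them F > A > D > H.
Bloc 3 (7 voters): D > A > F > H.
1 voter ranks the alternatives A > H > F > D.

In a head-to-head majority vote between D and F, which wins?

Ballots ranking D above F: 8 + 7 = 15.
Ballots ranking F above D: 17 − 15 = 2.
D wins the head-to-head 15–2.

D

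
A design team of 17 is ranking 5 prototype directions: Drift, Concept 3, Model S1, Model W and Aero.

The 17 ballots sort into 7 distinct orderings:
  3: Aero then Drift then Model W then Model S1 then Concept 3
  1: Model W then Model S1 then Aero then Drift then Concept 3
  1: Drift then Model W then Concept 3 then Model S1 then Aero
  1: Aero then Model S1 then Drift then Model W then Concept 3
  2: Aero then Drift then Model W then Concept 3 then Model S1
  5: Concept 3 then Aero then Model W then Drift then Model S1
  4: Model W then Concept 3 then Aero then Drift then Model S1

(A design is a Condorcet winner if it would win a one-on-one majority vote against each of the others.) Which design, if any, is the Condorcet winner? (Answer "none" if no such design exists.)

Head-to-head results (17 engineers):
Drift–Concept 3: Concept 3 9–8.
Drift vs Model S1: Drift wins 15–2.
Drift vs Model W: Model W wins 10–7.
Drift vs Aero: Aero, 16–1.
Concept 3 vs Model S1: Concept 3 wins 12–5.
Concept 3–Model W: Model W 12–5.
Concept 3 vs Aero: Concept 3, 10–7.
Model S1–Model W: Model W 16–1.
Model S1 vs Aero: Aero wins 15–2.
Model W vs Aero: Aero, 11–6.
No design is unbeaten: Drift loses to Concept 3; Concept 3 loses to Model W; Model S1 loses to Drift; Model W loses to Aero; Aero loses to Concept 3. In particular Concept 3 → Aero → Model W → Concept 3 is a majority cycle — no Condorcet winner exists.

none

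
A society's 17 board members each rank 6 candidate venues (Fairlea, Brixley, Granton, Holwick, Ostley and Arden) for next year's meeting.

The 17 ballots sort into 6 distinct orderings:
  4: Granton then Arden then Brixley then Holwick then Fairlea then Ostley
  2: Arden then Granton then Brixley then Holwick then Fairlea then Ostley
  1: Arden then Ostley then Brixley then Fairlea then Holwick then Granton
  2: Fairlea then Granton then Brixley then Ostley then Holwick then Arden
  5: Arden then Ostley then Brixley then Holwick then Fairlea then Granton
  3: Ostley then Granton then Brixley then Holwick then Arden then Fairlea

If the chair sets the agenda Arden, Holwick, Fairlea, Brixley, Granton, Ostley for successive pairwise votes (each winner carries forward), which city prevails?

Ostley

Round 1: Arden vs Holwick — 12–5, Arden advances.
Round 2: Arden vs Fairlea — 15–2, Arden advances.
Round 3: Arden vs Brixley — 12–5, Arden advances.
Round 4: Arden vs Granton — 8–9, Granton advances.
Round 5: Granton vs Ostley — 8–9, Ostley advances.
Ostley survives the agenda.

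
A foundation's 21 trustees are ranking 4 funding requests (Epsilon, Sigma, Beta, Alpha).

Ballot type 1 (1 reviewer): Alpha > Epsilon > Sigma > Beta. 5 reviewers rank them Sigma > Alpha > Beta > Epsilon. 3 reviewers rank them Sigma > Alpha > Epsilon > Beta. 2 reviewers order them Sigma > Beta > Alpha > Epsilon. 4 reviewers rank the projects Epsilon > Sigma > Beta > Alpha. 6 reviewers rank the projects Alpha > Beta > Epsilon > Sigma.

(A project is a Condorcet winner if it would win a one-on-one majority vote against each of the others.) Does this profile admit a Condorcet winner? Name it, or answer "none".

Check each pair by majority over 21 ballots:
Epsilon vs Sigma: Epsilon preferred on 1+4+6 = 11 ballots; Epsilon wins 11–10.
Epsilon vs Beta: Epsilon is ranked higher on 1+3+4 = 8 ballots, Beta on 13. Beta wins 13–8.
Epsilon vs Alpha: Alpha wins 17–4.
Sigma vs Beta: Sigma, 15–6.
Sigma vs Alpha: 14 to 7, Sigma.
Beta vs Alpha: 2+4 = 6 for Beta, 15 for Alpha — Alpha by 15–6.
Each project drops at least one matchup (Epsilon loses to Beta; Sigma loses to Epsilon; Beta loses to Sigma; Alpha loses to Sigma); the cycle Epsilon → Sigma → Beta → Epsilon rules out a Condorcet winner.

none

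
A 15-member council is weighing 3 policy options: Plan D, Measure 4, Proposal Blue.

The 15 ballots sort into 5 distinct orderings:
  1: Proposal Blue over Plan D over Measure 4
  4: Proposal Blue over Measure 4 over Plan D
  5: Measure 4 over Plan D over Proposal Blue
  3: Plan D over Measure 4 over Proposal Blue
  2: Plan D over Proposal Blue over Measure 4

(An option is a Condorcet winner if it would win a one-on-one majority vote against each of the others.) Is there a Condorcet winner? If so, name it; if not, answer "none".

Measure 4

Pairwise majorities:
Plan D–Measure 4: Measure 4 9–6.
Plan D–Proposal Blue: Plan D 10–5.
Measure 4 vs Proposal Blue: Measure 4 wins 8–7.
Only Measure 4 has no losses; Measure 4 is the Condorcet winner.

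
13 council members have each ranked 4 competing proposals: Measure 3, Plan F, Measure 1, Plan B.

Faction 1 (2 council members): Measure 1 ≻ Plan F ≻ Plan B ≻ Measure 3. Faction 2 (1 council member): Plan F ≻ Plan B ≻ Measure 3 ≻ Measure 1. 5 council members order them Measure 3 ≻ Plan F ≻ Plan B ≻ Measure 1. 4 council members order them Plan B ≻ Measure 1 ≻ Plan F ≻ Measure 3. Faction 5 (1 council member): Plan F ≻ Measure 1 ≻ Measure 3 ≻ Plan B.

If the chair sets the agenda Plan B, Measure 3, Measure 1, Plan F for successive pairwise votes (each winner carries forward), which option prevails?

Round 1: Plan B vs Measure 3 — 7–6, Plan B advances.
Round 2: Plan B vs Measure 1 — 10–3, Plan B advances.
Round 3: Plan B vs Plan F — 4–9, Plan F advances.
The agenda winner is Plan F.

Plan F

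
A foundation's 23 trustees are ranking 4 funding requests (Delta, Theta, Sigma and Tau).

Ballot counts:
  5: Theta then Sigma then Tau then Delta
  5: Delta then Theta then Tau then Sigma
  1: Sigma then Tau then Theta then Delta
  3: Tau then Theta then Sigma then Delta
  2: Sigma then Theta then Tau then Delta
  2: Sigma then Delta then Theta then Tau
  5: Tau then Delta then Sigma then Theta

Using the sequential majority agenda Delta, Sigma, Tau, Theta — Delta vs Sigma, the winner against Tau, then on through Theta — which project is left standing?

Round 1: Delta vs Sigma — 10–13, Sigma advances.
Round 2: Sigma vs Tau — 10–13, Tau advances.
Round 3: Tau vs Theta — 9–14, Theta advances.
The agenda winner is Theta.

Theta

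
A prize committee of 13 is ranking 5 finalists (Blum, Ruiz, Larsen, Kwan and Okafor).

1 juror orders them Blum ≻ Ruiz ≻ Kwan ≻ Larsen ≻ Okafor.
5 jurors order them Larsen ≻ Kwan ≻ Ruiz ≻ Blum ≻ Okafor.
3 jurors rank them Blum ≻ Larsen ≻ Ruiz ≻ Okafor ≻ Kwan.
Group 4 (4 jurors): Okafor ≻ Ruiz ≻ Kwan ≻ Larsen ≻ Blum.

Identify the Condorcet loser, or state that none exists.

none

Head-to-head results (13 jurors):
Blum–Ruiz: Ruiz 9–4.
Blum vs Larsen: Larsen, 9–4.
Blum–Kwan: Kwan 9–4.
Blum vs Okafor: 1+5+3 = 9 for Blum, 4 for Okafor — Blum by 9–4.
Ruiz vs Larsen: Larsen, 8–5.
Ruiz vs Kwan: Ruiz wins 8–5.
Ruiz vs Okafor: Ruiz, 9–4.
Larsen vs Kwan: Larsen preferred on 5+3 = 8 ballots; Larsen wins 8–5.
Larsen vs Okafor: Larsen wins 9–4.
Kwan vs Okafor: 6 to 7, Okafor.
No nominee is winless: Blum beats Okafor; Ruiz beats Blum; Larsen beats Blum; Kwan beats Blum; Okafor beats Kwan. There is no Condorcet loser.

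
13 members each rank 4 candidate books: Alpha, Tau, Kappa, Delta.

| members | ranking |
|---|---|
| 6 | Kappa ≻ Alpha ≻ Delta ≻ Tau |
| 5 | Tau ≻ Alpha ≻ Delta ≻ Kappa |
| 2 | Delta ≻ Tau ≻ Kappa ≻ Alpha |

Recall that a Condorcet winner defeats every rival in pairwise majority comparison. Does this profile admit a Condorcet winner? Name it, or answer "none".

none

Head-to-head results (13 members):
Alpha vs Tau: 6 to 7, Tau.
Alpha vs Kappa: 5 for Alpha, 8 for Kappa — Kappa by 8–5.
Alpha vs Delta: Alpha preferred on 6+5 = 11 ballots; Alpha wins 11–2.
Tau vs Kappa: 7 to 6, Tau.
Tau vs Delta: Tau preferred on 5 ballots; Delta wins 8–5.
Kappa vs Delta: 6 to 7, Delta.
No book is unbeaten: Alpha loses to Tau; Tau loses to Delta; Kappa loses to Tau; Delta loses to Alpha. In particular Alpha beats Delta beats Tau beats Alpha is a majority cycle — no Condorcet winner exists.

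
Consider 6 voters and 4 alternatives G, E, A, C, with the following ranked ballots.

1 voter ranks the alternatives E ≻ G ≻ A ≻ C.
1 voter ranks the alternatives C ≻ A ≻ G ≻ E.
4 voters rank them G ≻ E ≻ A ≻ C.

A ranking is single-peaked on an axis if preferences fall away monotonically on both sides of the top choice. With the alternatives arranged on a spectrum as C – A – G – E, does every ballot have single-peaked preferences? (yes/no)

yes

Axis positions: C=1, A=2, G=3, E=4.
Type 1 (peak E at position 4): ranking walks positions 4-3-2-1, expanding outward from the peak — single-peaked.
Type 2 (peak C at position 1): ranking walks positions 1-2-3-4, expanding outward from the peak — single-peaked.
Type 3 (peak G at position 3): ranking walks positions 3-4-2-1, expanding outward from the peak — single-peaked.
Every ranking is single-peaked on this axis.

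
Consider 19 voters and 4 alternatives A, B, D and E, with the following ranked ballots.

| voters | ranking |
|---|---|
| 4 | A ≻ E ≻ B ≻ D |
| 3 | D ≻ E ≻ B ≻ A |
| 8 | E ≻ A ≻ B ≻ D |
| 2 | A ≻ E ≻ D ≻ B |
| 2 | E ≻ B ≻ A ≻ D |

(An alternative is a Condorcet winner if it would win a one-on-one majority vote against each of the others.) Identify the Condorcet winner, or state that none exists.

E

Pairwise majorities:
A–B: A 14–5.
A vs D: A, 16–3.
A vs E: E, 13–6.
B vs D: B is ranked higher on 4+8+2 = 14 ballots, D on 5. B wins 14–5.
B vs E: 0 for B, 19 for E — E by 19–0.
D vs E: 3 for D, 16 for E — E by 16–3.
E defeats every rival head-to-head and is the Condorcet winner.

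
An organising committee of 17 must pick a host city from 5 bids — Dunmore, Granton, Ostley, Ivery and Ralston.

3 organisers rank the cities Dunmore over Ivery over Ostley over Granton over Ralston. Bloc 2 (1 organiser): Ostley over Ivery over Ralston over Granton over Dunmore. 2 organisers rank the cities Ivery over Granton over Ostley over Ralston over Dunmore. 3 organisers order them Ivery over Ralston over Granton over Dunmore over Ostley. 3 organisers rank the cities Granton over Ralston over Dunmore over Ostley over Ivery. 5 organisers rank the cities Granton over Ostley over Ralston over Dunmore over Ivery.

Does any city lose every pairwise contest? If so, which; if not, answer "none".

Head-to-head results (17 organisers):
Dunmore vs Granton: Dunmore preferred on 3 ballots; Granton wins 14–3.
Dunmore vs Ostley: Dunmore is ranked higher on 3+3+3 = 9 ballots, Ostley on 8. Dunmore wins 9–8.
Dunmore vs Ivery: 3+3+5 = 11 for Dunmore, 6 for Ivery — Dunmore by 11–6.
Dunmore vs Ralston: 3 for Dunmore, 14 for Ralston — Ralston by 14–3.
Granton vs Ostley: Granton wins 13–4.
Granton vs Ivery: Ivery, 9–8.
Granton vs Ralston: Granton, 13–4.
Ostley–Ivery: Ostley 9–8.
Ostley vs Ralston: 11 to 6, Ostley.
Ivery vs Ralston: Ivery is ranked higher on 3+1+2+3 = 9 ballots, Ralston on 8. Ivery wins 9–8.
Every city wins at least one matchup (Dunmore beats Ostley; Granton beats Dunmore; Ostley beats Ivery; Ivery beats Granton; Ralston beats Dunmore), so there is no Condorcet loser.

none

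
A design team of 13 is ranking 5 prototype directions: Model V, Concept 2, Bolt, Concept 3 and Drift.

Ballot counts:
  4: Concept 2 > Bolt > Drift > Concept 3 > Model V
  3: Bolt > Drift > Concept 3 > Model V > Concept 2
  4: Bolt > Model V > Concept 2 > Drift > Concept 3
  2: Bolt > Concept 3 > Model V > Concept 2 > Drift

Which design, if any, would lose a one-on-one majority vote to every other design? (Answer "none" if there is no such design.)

none

Pairwise majorities:
Model V vs Concept 2: Model V, 9–4.
Model V vs Bolt: Bolt, 13–0.
Model V vs Concept 3: Concept 3, 9–4.
Model V vs Drift: 4+2 = 6 for Model V, 7 for Drift — Drift by 7–6.
Concept 2 vs Bolt: Bolt wins 9–4.
Concept 2 vs Concept 3: Concept 2 wins 8–5.
Concept 2 vs Drift: 10 to 3, Concept 2.
Bolt vs Concept 3: Bolt is ranked higher on 4+3+4+2 = 13 ballots, Concept 3 on 0. Bolt wins 13–0.
Bolt vs Drift: Bolt wins 13–0.
Concept 3–Drift: Drift 11–2.
Each design has at least one pairwise win (Model V beats Concept 2; Concept 2 beats Concept 3; Bolt beats Model V; Concept 3 beats Model V; Drift beats Model V) — no Condorcet loser.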